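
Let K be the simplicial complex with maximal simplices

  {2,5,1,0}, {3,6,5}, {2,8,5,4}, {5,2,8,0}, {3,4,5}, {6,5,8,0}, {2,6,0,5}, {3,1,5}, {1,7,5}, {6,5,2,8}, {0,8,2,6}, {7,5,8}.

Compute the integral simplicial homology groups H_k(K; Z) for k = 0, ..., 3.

Take the total order 0 < 1 < 2 < 3 < 4 < 5 < 6 < 7 < 8 on the vertex set. Then K (dimension 3) consists of the simplices:

  0-simplices (9): [0], [1], [2], [3], [4], [5], [6], [7], [8]
  1-simplices (23): [0,1], [0,2], [0,5], [0,6], [0,8], [1,2], [1,3], [1,5], [1,7], [2,4], [2,5], [2,6], [2,8], [3,4], [3,5], [3,6], [4,5], [4,8], [5,6], [5,7], [5,8], [6,8], [7,8]
  2-simplices (21): (21 of them)
  3-simplices (7): [0,1,2,5], [0,2,5,6], [0,2,5,8], [0,2,6,8], [0,5,6,8], [2,4,5,8], [2,5,6,8]

so the chain groups are C_0 ≅ Z^9, C_1 ≅ Z^23, C_2 ≅ Z^21, C_3 ≅ Z^7.

The boundary map ∂_1: C_1 → C_0 maps an edge to its endpoints' difference, ∂[p,q] = q − p. For instance
  ∂[3,4] = [4] − [3].
This gives a 9×23 integer matrix of rank 8; reducing to Smith normal form yields diagonal entries (1,1,1,1,1,1,1,1).

The boundary map ∂_2: C_2 → C_1 maps a triangle to the signed sum of its edges. For instance
  ∂[2,4,5] = [4,5] − [2,5] + [2,4],
  ∂[2,5,6] = [5,6] − [2,6] + [2,5].
As a 23×21 matrix over Z this has rank 15, with invariant factors (1,1,1,1,1,1,1,1,1,1,1,1,1,1,1).

∂_3: C_3 → C_2 sends each 3-simplex σ to the alternating sum Σ_i (−1)^i (σ with its i-th vertex removed). For instance
  ∂[0,5,6,8] = [5,6,8] − [0,6,8] + [0,5,8] − [0,5,6],
  ∂[0,2,5,6] = [2,5,6] − [0,5,6] + [0,2,6] − [0,2,5].
This gives a 21×7 integer matrix of rank 6; reducing to Smith normal form yields diagonal entries (1,1,1,1,1,1).

From H_k ≅ ker(∂_k) / im(∂_{k+1}) we obtain:

  H_0: rank C_0 − rank ∂_1 = 9 − 8 = 1, and the invariant factors of ∂_1 are all 1, so H_0 ≅ Z.
  H_1: rank ker ∂_1 − rank ∂_2 = (23 − 8) − 15 = 0, and the invariant factors of ∂_2 are all 1, so H_1 ≅ 0.
  H_2: rank ker ∂_2 − rank ∂_3 = (21 − 15) − 6 = 0, and the invariant factors of ∂_3 are all 1, so H_2 ≅ 0.
  H_3: rank ker ∂_3 − rank ∂_4 = (7 − 6) − 0 = 1, and there is no ∂_4, so H_3 ≅ Z.

H_0 = Z,  H_1 = 0,  H_2 = 0,  H_3 = Z.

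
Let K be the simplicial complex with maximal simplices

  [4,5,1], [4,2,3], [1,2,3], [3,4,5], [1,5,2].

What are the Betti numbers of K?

b_0 = 1, b_1 = 1, b_2 = 0.

K has 5 vertices, 10 edges, 5 triangles.
rank ∂_0 = 0, rank ∂_1 = 4 ⇒ b_0 = 5 − 0 − 4 = 1; all invariant factors of ∂_1 are 1 so no torsion. So H_0 = Z.
rank ∂_1 = 4, rank ∂_2 = 5 ⇒ b_1 = 10 − 4 − 5 = 1; all invariant factors of ∂_2 are 1 so no torsion. So H_1 = Z.
rank ∂_2 = 5, rank ∂_3 = 0 ⇒ b_2 = 5 − 5 − 0 = 0. So H_2 = 0.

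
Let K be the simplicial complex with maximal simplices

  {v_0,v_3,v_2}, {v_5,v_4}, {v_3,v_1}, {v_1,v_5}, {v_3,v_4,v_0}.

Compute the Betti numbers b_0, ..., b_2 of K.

b_0 = 1, b_1 = 1, b_2 = 0.

We work with the vertex ordering v_0 < v_1 < v_2 < v_3 < v_4 < v_5. The simplices of K, each written with vertices in increasing order, are:

  0-simplices (6): [v_0], [v_1], [v_2], [v_3], [v_4], [v_5]
  1-simplices (8): [v_0,v_2], [v_0,v_3], [v_0,v_4], [v_1,v_3], [v_1,v_5], [v_2,v_3], [v_3,v_4], [v_4,v_5]
  2-simplices (2): [v_0,v_2,v_3], [v_0,v_3,v_4]

giving chain groups C_0 ≅ Z^6, C_1 ≅ Z^8, C_2 ≅ Z^2.

Boundary ∂_1: C_1 → C_0 sends each edge [p,q] (with p < q) to q − p.
The resulting 6×8 matrix has rank 5, and its Smith normal form has invariant factors (1,1,1,1,1).

∂_2: C_2 → C_1 maps a triangle to the signed sum of its edges. For instance
  ∂[v_0,v_2,v_3] = [v_2,v_3] − [v_0,v_3] + [v_0,v_2],
  ∂[v_0,v_3,v_4] = [v_3,v_4] − [v_0,v_4] + [v_0,v_3].
The 8×2 boundary matrix has rank 2 and Smith normal form diag(1,1).

Now H_k = ker ∂_k / im ∂_{k+1}, so:

  H_0: rank C_0 − rank ∂_1 = 6 − 5 = 1, and the invariant factors of ∂_1 are all 1, so H_0 = Z.
  H_1: rank ker ∂_1 − rank ∂_2 = (8 − 5) − 2 = 1, and the invariant factors of ∂_2 are all 1, so H_1 = Z.
  H_2: rank ker ∂_2 − rank ∂_3 = (2 − 2) − 0 = 0, and there is no ∂_3, so H_2 = 0.

As a check, the Euler characteristic is 6 − 8 + 2 = 0, which agrees with 1 − 1 + 0 = 0.

Hence the Betti numbers are b_0 = 1, b_1 = 1, b_2 = 0.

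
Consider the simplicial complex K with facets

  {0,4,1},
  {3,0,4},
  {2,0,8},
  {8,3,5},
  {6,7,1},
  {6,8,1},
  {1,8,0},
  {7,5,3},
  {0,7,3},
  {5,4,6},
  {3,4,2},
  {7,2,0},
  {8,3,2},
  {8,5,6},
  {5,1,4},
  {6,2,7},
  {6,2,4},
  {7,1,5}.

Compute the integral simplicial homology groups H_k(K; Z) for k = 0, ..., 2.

Order the vertices as 0 < 1 < 2 < 3 < 4 < 5 < 6 < 7 < 8. Listing each simplex with vertices in this order, K has dimension 2 with simplices:

  0-simplices (9): [0], [1], [2], [3], [4], [5], [6], [7], [8]
  1-simplices (27): (27 of them)
  2-simplices (18): [0,1,4], [0,1,8], [0,2,7], [0,2,8], [0,3,4], [0,3,7], [1,4,5], [1,5,7], [1,6,7], [1,6,8], [2,3,4], [2,3,8], [2,4,6], [2,6,7], [3,5,7], [3,5,8], [4,5,6], [5,6,8]

Hence C_0 ≅ Z^9, C_1 ≅ Z^27, C_2 ≅ Z^18.

Boundary ∂_1: C_1 → C_0 maps an edge to its endpoints' difference, ∂[p,q] = q − p. For instance
  ∂[1,8] = [8] − [1].
This gives a 9×27 integer matrix of rank 8; reducing to Smith normal form yields diagonal entries (1,1,1,1,1,1,1,1).

∂_2: C_2 → C_1 acts by ∂[p,q,r] = [q,r] − [p,r] + [p,q]. For instance
  ∂[4,5,6] = [5,6] − [4,6] + [4,5],
  ∂[3,5,8] = [5,8] − [3,8] + [3,5].
As a 27×18 matrix over Z this has rank 18, with invariant factors (1,1,1,1,1,1,1,1,1,1,1,1,1,1,1,1,1,2).

From H_k ≅ ker(∂_k) / im(∂_{k+1}) we obtain:

  H_0: rank C_0 − rank ∂_1 = 9 − 8 = 1, and the invariant factors of ∂_1 are all 1, so H_0 = Z.
  H_1: rank ker ∂_1 − rank ∂_2 = (27 − 8) − 18 = 1, and ∂_2 has invariant factor 2 > 1, so H_1 = Z ⊕ Z/2.
  H_2: rank ker ∂_2 − rank ∂_3 = (18 − 18) − 0 = 0, and there is no ∂_3, so H_2 = 0.

As a check, the Euler characteristic is 9 − 27 + 18 = 0, which agrees with 1 − 1 + 0 = 0.

H_0 = Z,  H_1 = Z ⊕ Z/2,  H_2 = 0.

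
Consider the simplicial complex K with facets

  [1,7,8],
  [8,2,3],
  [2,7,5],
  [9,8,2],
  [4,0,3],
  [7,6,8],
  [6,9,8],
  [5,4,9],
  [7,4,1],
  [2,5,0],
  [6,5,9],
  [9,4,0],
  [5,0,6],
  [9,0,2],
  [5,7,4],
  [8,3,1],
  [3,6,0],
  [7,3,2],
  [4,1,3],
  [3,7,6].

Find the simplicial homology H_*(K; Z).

H_0 = Z,  H_1 = Z ⊕ Z/2Z,  H_2 = 0.

Fix the vertex order 0 < 1 < 2 < 3 < 4 < 5 < 6 < 7 < 8 < 9 and write every simplex with vertices in increasing order. Then dim K = 2 and the simplices of K are:

  0-simplices (10): [0], [1], [2], [3], [4], [5], [6], [7], [8], [9]
  1-simplices (30): (30 of them)
  2-simplices (20): (20 of them)

Hence C_0 ≅ Z^10, C_1 ≅ Z^30, C_2 ≅ Z^20.

The boundary map ∂_1: C_1 → C_0 maps an edge to its endpoints' difference, ∂[p,q] = q − p.
The 10×30 boundary matrix has rank 9 and Smith normal form diag(1,1,1,1,1,1,1,1,1).

∂_2: C_2 → C_1 sends each 2-simplex [p,q,r] to [q,r] − [p,r] + [p,q]. For instance
  ∂[0,2,9] = [2,9] − [0,9] + [0,2],
  ∂[1,3,8] = [3,8] − [1,8] + [1,3].
This gives a 30×20 integer matrix of rank 20; reducing to Smith normal form yields diagonal entries (1,1,1,1,1,1,1,1,1,1,1,1,1,1,1,1,1,1,1,2).

Now H_k = ker ∂_k / im ∂_{k+1}, so:

  H_0: rank C_0 − rank ∂_1 = 10 − 9 = 1, and the invariant factors of ∂_1 are all 1, so H_0 ≅ Z.
  H_1: rank ker ∂_1 − rank ∂_2 = (30 − 9) − 20 = 1, and ∂_2 has invariant factor 2 > 1, so H_1 ≅ Z ⊕ Z/2Z.
  H_2: rank ker ∂_2 − rank ∂_3 = (20 − 20) − 0 = 0, and there is no ∂_3, so H_2 ≅ 0.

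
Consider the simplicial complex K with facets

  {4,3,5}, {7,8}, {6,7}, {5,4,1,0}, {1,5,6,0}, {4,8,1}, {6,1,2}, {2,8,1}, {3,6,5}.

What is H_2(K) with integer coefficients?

H_2 = 0.

K has 9 vertices, 19 edges, 12 triangles, 2 3-simplices.
rank ∂_2 = 10, rank ∂_3 = 2 ⇒ b_2 = 12 − 10 − 2 = 0; all invariant factors of ∂_3 are 1 so no torsion. So H_2 ≅ 0.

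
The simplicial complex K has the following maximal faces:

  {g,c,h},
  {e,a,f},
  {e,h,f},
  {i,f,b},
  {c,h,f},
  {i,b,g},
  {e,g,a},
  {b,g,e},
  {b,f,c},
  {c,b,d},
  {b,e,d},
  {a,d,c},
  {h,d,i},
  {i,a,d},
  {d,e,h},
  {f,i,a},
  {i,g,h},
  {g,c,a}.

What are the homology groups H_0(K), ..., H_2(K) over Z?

H_0 = Z,  H_1 = Z^2,  H_2 = Z.

Fix the vertex order a < b < c < d < e < f < g < h < i and write every simplex with vertices in increasing order. Then dim K = 2 and the simplices of K are:

  0-simplices (9): a, b, c, d, e, f, g, h, i
  1-simplices (27): ac, ad, ae, af, ag, ai, bc, bd, be, bf, bg, bi, cd, cf, cg, ch, de, dh, di, ef, eg, eh, fh, fi, gh, gi, hi
  2-simplices (18): acd, acg, adi, aef, aeg, afi, bcd, bcf, bde, beg, bfi, bgi, cfh, cgh, deh, dhi, efh, ghi

so the chain groups are C_0 ≅ Z^9, C_1 ≅ Z^27, C_2 ≅ Z^18.

∂_1: C_1 → C_0 is given by ∂[p,q] = [q] − [p]. For instance
  ∂cd = d − c.
The 9×27 boundary matrix has rank 8 and Smith normal form diag(1,1,1,1,1,1,1,1).

Boundary ∂_2: C_2 → C_1 sends each 2-simplex [p,q,r] to [q,r] − [p,r] + [p,q]. For instance
  ∂dhi = hi − di + dh,
  ∂bcf = cf − bf + bc.
The resulting 27×18 matrix has rank 17, and its Smith normal form has invariant factors (1,1,1,1,1,1,1,1,1,1,1,1,1,1,1,1,1).

Computing H_k = (kernel of ∂_k) / (image of ∂_{k+1}):

  H_0: rank C_0 − rank ∂_1 = 9 − 8 = 1, and the invariant factors of ∂_1 are all 1, so H_0 = Z.
  H_1: rank ker ∂_1 − rank ∂_2 = (27 − 8) − 17 = 2, and the invariant factors of ∂_2 are all 1, so H_1 = Z^2.
  H_2: rank ker ∂_2 − rank ∂_3 = (18 − 17) − 0 = 1, and there is no ∂_3, so H_2 = Z.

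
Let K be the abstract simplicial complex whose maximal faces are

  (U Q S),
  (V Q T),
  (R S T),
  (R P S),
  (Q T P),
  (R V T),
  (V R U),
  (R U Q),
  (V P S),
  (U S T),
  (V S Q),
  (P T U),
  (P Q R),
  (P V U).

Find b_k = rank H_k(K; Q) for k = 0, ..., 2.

Take the total order P < Q < R < S < T < U < V on the vertex set. Then K (dimension 2) consists of the simplices:

  0-simplices (7): P, Q, R, S, T, U, V
  1-simplices (21): PQ, PR, PS, PT, PU, PV, QR, QS, QT, QU, QV, RS, RT, RU, RV, ST, SU, SV, TU, TV, UV
  2-simplices (14): PQR, PQT, PRS, PSV, PTU, PUV, QRU, QSU, QSV, QTV, RST, RTV, RUV, STU

so the chain groups are C_0 ≅ Z^7, C_1 ≅ Z^21, C_2 ≅ Z^14.

The boundary map ∂_1: C_1 → C_0 sends each edge [p,q] (with p < q) to q − p. For instance
  ∂PQ = Q − P.
As a 7×21 matrix over Z this has rank 6, with invariant factors (1,1,1,1,1,1).

∂_2: C_2 → C_1 maps a triangle to the signed sum of its edges. For instance
  ∂STU = TU − SU + ST,
  ∂QSV = SV − QV + QS.
This gives a 21×14 integer matrix of rank 13; reducing to Smith normal form yields diagonal entries (1,1,1,1,1,1,1,1,1,1,1,1,1).

Reading off H_k = ker ∂_k / im ∂_{k+1}:

  H_0: rank C_0 − rank ∂_1 = 7 − 6 = 1, and the invariant factors of ∂_1 are all 1, so H_0 ≅ Z.
  H_1: rank ker ∂_1 − rank ∂_2 = (21 − 6) − 13 = 2, and the invariant factors of ∂_2 are all 1, so H_1 ≅ Z^2.
  H_2: rank ker ∂_2 − rank ∂_3 = (14 − 13) − 0 = 1, and there is no ∂_3, so H_2 ≅ Z.

Hence the Betti numbers are b_0 = 1, b_1 = 2, b_2 = 1.

b_0 = 1, b_1 = 2, b_2 = 1.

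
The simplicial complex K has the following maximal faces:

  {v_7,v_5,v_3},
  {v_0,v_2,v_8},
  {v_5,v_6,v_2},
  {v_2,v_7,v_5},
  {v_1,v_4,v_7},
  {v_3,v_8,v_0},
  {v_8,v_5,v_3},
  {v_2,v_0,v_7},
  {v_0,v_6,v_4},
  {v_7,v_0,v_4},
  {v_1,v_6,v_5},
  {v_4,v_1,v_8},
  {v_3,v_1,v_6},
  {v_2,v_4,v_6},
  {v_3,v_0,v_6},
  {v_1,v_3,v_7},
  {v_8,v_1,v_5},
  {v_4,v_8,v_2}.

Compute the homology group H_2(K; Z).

H_2 ≅ 0.

We work with the vertex ordering v_0 < v_1 < v_2 < v_3 < v_4 < v_5 < v_6 < v_7 < v_8. The simplices of K, each written with vertices in increasing order, are:

  0-simplices (9): [v_0], [v_1], [v_2], [v_3], [v_4], [v_5], [v_6], [v_7], [v_8]
  1-simplices (27): (27 of them)
  2-simplices (18): (18 of them)

Hence C_0 ≅ Z^9, C_1 ≅ Z^27, C_2 ≅ Z^18.

The boundary map ∂_1: C_1 → C_0 is given by ∂[p,q] = [q] − [p]. For instance
  ∂[v_1,v_3] = [v_3] − [v_1].
As a 9×27 matrix over Z this has rank 8, with invariant factors (1,1,1,1,1,1,1,1).

∂_2: C_2 → C_1 acts by ∂[p,q,r] = [q,r] − [p,r] + [p,q]. For instance
  ∂[v_1,v_4,v_8] = [v_4,v_8] − [v_1,v_8] + [v_1,v_4],
  ∂[v_1,v_3,v_6] = [v_3,v_6] − [v_1,v_6] + [v_1,v_3].
The resulting 27×18 matrix has rank 18, and its Smith normal form has invariant factors (1,1,1,1,1,1,1,1,1,1,1,1,1,1,1,1,1,2).

Now H_k = ker ∂_k / im ∂_{k+1}, so:

  H_2: rank ker ∂_2 − rank ∂_3 = (18 − 18) − 0 = 0, and there is no ∂_3, so H_2 ≅ 0.

(K is a triangulation of the Klein bottle.)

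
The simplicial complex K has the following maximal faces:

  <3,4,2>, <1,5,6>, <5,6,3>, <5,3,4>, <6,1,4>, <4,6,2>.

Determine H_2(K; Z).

H_2 = 0.

Fix the vertex order 1 < 2 < 3 < 4 < 5 < 6 and write every simplex with vertices in increasing order. Then dim K = 2 and the simplices of K are:

  0-simplices (6): [1], [2], [3], [4], [5], [6]
  1-simplices (12): [1,4], [1,5], [1,6], [2,3], [2,4], [2,6], [3,4], [3,5], [3,6], [4,5], [4,6], [5,6]
  2-simplices (6): [1,4,6], [1,5,6], [2,3,4], [2,4,6], [3,4,5], [3,5,6]

so the chain groups are C_0 ≅ Z^6, C_1 ≅ Z^12, C_2 ≅ Z^6.

The boundary map ∂_1: C_1 → C_0 maps an edge to its endpoints' difference, ∂[p,q] = q − p.
This gives a 6×12 integer matrix of rank 5; reducing to Smith normal form yields diagonal entries (1,1,1,1,1).

The boundary map ∂_2: C_2 → C_1 acts by ∂[p,q,r] = [q,r] − [p,r] + [p,q]. For instance
  ∂[1,4,6] = [4,6] − [1,6] + [1,4],
  ∂[3,5,6] = [5,6] − [3,6] + [3,5].
The 12×6 boundary matrix has rank 6 and Smith normal form diag(1,1,1,1,1,1).

From H_k ≅ ker(∂_k) / im(∂_{k+1}) we obtain:

  H_2: rank ker ∂_2 − rank ∂_3 = (6 − 6) − 0 = 0, and there is no ∂_3, so H_2 = 0.

(K is a triangulation of the cylinder S^1 x I.)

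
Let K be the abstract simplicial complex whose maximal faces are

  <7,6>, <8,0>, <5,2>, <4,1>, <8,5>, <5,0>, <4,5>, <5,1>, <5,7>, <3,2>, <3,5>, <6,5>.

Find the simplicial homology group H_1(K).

K has 9 vertices, 12 edges.
rank ∂_1 = 8, rank ∂_2 = 0 ⇒ b_1 = 12 − 8 − 0 = 4. So H_1 = Z^4.

H_1 = Z^4.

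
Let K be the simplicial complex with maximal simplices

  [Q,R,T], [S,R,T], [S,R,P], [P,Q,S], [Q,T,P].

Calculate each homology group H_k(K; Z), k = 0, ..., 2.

Take the total order P < Q < R < S < T on the vertex set. Then K (dimension 2) consists of the simplices:

  0-simplices (5): P, Q, R, S, T
  1-simplices (10): PQ, PR, PS, PT, QR, QS, QT, RS, RT, ST
  2-simplices (5): PQS, PQT, PRS, QRT, RST

so the chain groups are C_0 ≅ Z^5, C_1 ≅ Z^10, C_2 ≅ Z^5.

∂_1: C_1 → C_0 is given by ∂[p,q] = [q] − [p]. For instance
  ∂QR = R − Q.
As a 5×10 matrix over Z this has rank 4, with invariant factors (1,1,1,1).

Boundary ∂_2: C_2 → C_1 maps a triangle to the signed sum of its edges. For instance
  ∂PRS = RS − PS + PR,
  ∂PQT = QT − PT + PQ.
As a 10×5 matrix over Z this has rank 5, with invariant factors (1,1,1,1,1).

Reading off H_k = ker ∂_k / im ∂_{k+1}:

  H_0: rank C_0 − rank ∂_1 = 5 − 4 = 1, and the invariant factors of ∂_1 are all 1, so H_0 ≅ Z.
  H_1: rank ker ∂_1 − rank ∂_2 = (10 − 4) − 5 = 1, and the invariant factors of ∂_2 are all 1, so H_1 ≅ Z.
  H_2: rank ker ∂_2 − rank ∂_3 = (5 − 5) − 0 = 0, and there is no ∂_3, so H_2 ≅ 0.

As a check, the Euler characteristic is 5 − 10 + 5 = 0, which agrees with 1 − 1 + 0 = 0.

H_0 ≅ Z,  H_1 ≅ Z,  H_2 = 0.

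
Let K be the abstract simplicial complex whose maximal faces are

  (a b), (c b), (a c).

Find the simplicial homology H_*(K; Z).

We work with the vertex ordering a < b < c. The simplices of K, each written with vertices in increasing order, are:

  0-simplices (3): a, b, c
  1-simplices (3): ab, ac, bc

giving chain groups C_0 ≅ Z^3, C_1 ≅ Z^3.

∂_1: C_1 → C_0 sends each edge [p,q] (with p < q) to q − p. For instance
  ∂bc = c − b.
The 3×3 boundary matrix has rank 2 and Smith normal form diag(1,1).

Now H_k = ker ∂_k / im ∂_{k+1}, so:

  H_0: rank C_0 − rank ∂_1 = 3 − 2 = 1, and the invariant factors of ∂_1 are all 1, so H_0 ≅ Z.
  H_1: rank ker ∂_1 − rank ∂_2 = (3 − 2) − 0 = 1, and there is no ∂_2, so H_1 ≅ Z.

As a check, the Euler characteristic is 3 − 3 = 0, which agrees with 1 − 1 = 0.
(K is a triangulation of the circle S^1.)

H_0 = Z,  H_1 = Z.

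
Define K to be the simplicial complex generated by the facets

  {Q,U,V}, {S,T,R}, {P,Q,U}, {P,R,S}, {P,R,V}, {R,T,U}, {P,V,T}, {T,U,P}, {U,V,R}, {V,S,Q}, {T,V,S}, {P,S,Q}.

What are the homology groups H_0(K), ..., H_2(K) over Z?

H_0 = Z,  H_1 = Z_2,  H_2 = 0.

Order the vertices as P < Q < R < S < T < U < V. Listing each simplex with vertices in this order, K has dimension 2 with simplices:

  0-simplices (7): P, Q, R, S, T, U, V
  1-simplices (18): PQ, PR, PS, PT, PU, PV, QS, QU, QV, RS, RT, RU, RV, ST, SV, TU, TV, UV
  2-simplices (12): PQS, PQU, PRS, PRV, PTU, PTV, QSV, QUV, RST, RTU, RUV, STV

giving chain groups C_0 ≅ Z^7, C_1 ≅ Z^18, C_2 ≅ Z^12.

The boundary map ∂_1: C_1 → C_0 is given by ∂[p,q] = [q] − [p]. For instance
  ∂SV = V − S.
The 7×18 boundary matrix has rank 6 and Smith normal form diag(1,1,1,1,1,1).

The boundary map ∂_2: C_2 → C_1 sends each 2-simplex [p,q,r] to [q,r] − [p,r] + [p,q]. For instance
  ∂RUV = UV − RV + RU,
  ∂QSV = SV − QV + QS.
The resulting 18×12 matrix has rank 12, and its Smith normal form has invariant factors (1,1,1,1,1,1,1,1,1,1,1,2).

From H_k ≅ ker(∂_k) / im(∂_{k+1}) we obtain:

  H_0: rank C_0 − rank ∂_1 = 7 − 6 = 1, and the invariant factors of ∂_1 are all 1, so H_0 ≅ Z.
  H_1: rank ker ∂_1 − rank ∂_2 = (18 − 6) − 12 = 0, and ∂_2 has invariant factor 2 > 1, so H_1 ≅ Z_2.
  H_2: rank ker ∂_2 − rank ∂_3 = (12 − 12) − 0 = 0, and there is no ∂_3, so H_2 ≅ 0.

As a check, the Euler characteristic is 7 − 18 + 12 = 1, which agrees with 1 − 0 + 0 = 1.
(K is a triangulation of the real projective plane RP^2.)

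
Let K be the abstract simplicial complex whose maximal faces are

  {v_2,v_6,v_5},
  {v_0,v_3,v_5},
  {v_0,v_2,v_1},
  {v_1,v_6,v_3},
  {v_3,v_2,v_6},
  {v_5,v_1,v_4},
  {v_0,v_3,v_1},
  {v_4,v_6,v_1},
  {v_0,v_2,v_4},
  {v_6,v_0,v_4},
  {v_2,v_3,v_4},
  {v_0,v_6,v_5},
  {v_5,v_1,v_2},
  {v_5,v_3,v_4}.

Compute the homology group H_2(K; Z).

H_2 ≅ Z.

Take the total order v_0 < v_1 < v_2 < v_3 < v_4 < v_5 < v_6 on the vertex set. Then K (dimension 2) consists of the simplices:

  0-simplices (7): [v_0], [v_1], [v_2], [v_3], [v_4], [v_5], [v_6]
  1-simplices (21): (21 of them)
  2-simplices (14): (14 of them)

giving chain groups C_0 ≅ Z^7, C_1 ≅ Z^21, C_2 ≅ Z^14.

The boundary map ∂_1: C_1 → C_0 sends each edge [p,q] (with p < q) to q − p.
The 7×21 boundary matrix has rank 6 and Smith normal form diag(1,1,1,1,1,1).

∂_2: C_2 → C_1 maps a triangle to the signed sum of its edges. For instance
  ∂[v_0,v_1,v_3] = [v_1,v_3] − [v_0,v_3] + [v_0,v_1],
  ∂[v_3,v_4,v_5] = [v_4,v_5] − [v_3,v_5] + [v_3,v_4].
As a 21×14 matrix over Z this has rank 13, with invariant factors (1,1,1,1,1,1,1,1,1,1,1,1,1).

Computing H_k = (kernel of ∂_k) / (image of ∂_{k+1}):

  H_2: rank ker ∂_2 − rank ∂_3 = (14 − 13) − 0 = 1, and there is no ∂_3, so H_2 = Z.

(K is a triangulation of the torus T^2.)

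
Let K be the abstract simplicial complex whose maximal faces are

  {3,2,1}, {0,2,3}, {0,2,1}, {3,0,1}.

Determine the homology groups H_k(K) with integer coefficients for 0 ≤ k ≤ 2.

Order the vertices as 0 < 1 < 2 < 3. Listing each simplex with vertices in this order, K has dimension 2 with simplices:

  0-simplices (4): [0], [1], [2], [3]
  1-simplices (6): [0,1], [0,2], [0,3], [1,2], [1,3], [2,3]
  2-simplices (4): [0,1,2], [0,1,3], [0,2,3], [1,2,3]

giving chain groups C_0 ≅ Z^4, C_1 ≅ Z^6, C_2 ≅ Z^4.

Boundary ∂_1: C_1 → C_0 maps an edge to its endpoints' difference, ∂[p,q] = q − p. For instance
  ∂[1,3] = [3] − [1].
This gives a 4×6 integer matrix of rank 3; reducing to Smith normal form yields diagonal entries (1,1,1).

The boundary map ∂_2: C_2 → C_1 acts by ∂[p,q,r] = [q,r] − [p,r] + [p,q]. For instance
  ∂[0,2,3] = [2,3] − [0,3] + [0,2],
  ∂[0,1,3] = [1,3] − [0,3] + [0,1].
As a 6×4 matrix over Z this has rank 3, with invariant factors (1,1,1).

Computing H_k = (kernel of ∂_k) / (image of ∂_{k+1}):

  H_0: rank C_0 − rank ∂_1 = 4 − 3 = 1, and the invariant factors of ∂_1 are all 1, so H_0 = Z.
  H_1: rank ker ∂_1 − rank ∂_2 = (6 − 3) − 3 = 0, and the invariant factors of ∂_2 are all 1, so H_1 = 0.
  H_2: rank ker ∂_2 − rank ∂_3 = (4 − 3) − 0 = 1, and there is no ∂_3, so H_2 = Z.

As a check, the Euler characteristic is 4 − 6 + 4 = 2, which agrees with 1 − 0 + 1 = 2.

H_0 ≅ Z,  H_1 = 0,  H_2 ≅ Z.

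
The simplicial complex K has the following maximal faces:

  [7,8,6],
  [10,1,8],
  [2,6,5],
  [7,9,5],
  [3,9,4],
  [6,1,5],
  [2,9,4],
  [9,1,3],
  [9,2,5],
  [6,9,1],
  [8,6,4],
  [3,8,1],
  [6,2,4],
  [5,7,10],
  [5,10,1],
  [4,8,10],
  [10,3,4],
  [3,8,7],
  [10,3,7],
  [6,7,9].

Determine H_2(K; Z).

Take the total order 1 < 2 < 3 < 4 < 5 < 6 < 7 < 8 < 9 < 10 on the vertex set. Then K (dimension 2) consists of the simplices:

  0-simplices (10): [1], [2], [3], [4], [5], [6], [7], [8], [9], [10]
  1-simplices (30): (30 of them)
  2-simplices (20): (20 of them)

so the chain groups are C_0 ≅ Z^10, C_1 ≅ Z^30, C_2 ≅ Z^20.

Boundary ∂_1: C_1 → C_0 maps an edge to its endpoints' difference, ∂[p,q] = q − p.
The resulting 10×30 matrix has rank 9, and its Smith normal form has invariant factors (1,1,1,1,1,1,1,1,1).

Boundary ∂_2: C_2 → C_1 maps a triangle to the signed sum of its edges. For instance
  ∂[1,5,10] = [5,10] − [1,10] + [1,5],
  ∂[1,6,9] = [6,9] − [1,9] + [1,6].
The 30×20 boundary matrix has rank 20 and Smith normal form diag(1,1,1,1,1,1,1,1,1,1,1,1,1,1,1,1,1,1,1,2).

Reading off H_k = ker ∂_k / im ∂_{k+1}:

  H_2: rank ker ∂_2 − rank ∂_3 = (20 − 20) − 0 = 0, and there is no ∂_3, so H_2 = 0.

(K is a triangulation of the Klein bottle.)

H_2 = 0.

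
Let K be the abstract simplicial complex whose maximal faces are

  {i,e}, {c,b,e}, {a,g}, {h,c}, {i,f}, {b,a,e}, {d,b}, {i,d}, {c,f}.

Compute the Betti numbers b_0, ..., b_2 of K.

We work with the vertex ordering a < b < c < d < e < f < g < h < i. The simplices of K, each written with vertices in increasing order, are:

  0-simplices (9): a, b, c, d, e, f, g, h, i
  1-simplices (12): ab, ae, ag, bc, bd, be, ce, cf, ch, di, ei, fi
  2-simplices (2): abe, bce

giving chain groups C_0 ≅ Z^9, C_1 ≅ Z^12, C_2 ≅ Z^2.

The boundary map ∂_1: C_1 → C_0 maps an edge to its endpoints' difference, ∂[p,q] = q − p. For instance
  ∂fi = i − f.
The resulting 9×12 matrix has rank 8, and its Smith normal form has invariant factors (1,1,1,1,1,1,1,1).

Boundary ∂_2: C_2 → C_1 acts by ∂[p,q,r] = [q,r] − [p,r] + [p,q]. For instance
  ∂abe = be − ae + ab,
  ∂bce = ce − be + bc.
The 12×2 boundary matrix has rank 2 and Smith normal form diag(1,1).

Computing H_k = (kernel of ∂_k) / (image of ∂_{k+1}):

  H_0: rank C_0 − rank ∂_1 = 9 − 8 = 1, and the invariant factors of ∂_1 are all 1, so H_0 = Z.
  H_1: rank ker ∂_1 − rank ∂_2 = (12 − 8) − 2 = 2, and the invariant factors of ∂_2 are all 1, so H_1 = Z^2.
  H_2: rank ker ∂_2 − rank ∂_3 = (2 − 2) − 0 = 0, and there is no ∂_3, so H_2 = 0.

Hence the Betti numbers are b_0 = 1, b_1 = 2, b_2 = 0.

b_0 = 1, b_1 = 2, b_2 = 0.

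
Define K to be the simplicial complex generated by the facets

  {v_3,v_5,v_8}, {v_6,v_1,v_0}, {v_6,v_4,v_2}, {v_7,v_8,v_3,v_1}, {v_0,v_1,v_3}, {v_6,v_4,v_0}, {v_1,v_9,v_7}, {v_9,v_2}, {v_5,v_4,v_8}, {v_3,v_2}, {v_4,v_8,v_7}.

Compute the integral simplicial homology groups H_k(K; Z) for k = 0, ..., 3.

Fix the vertex order v_0 < v_1 < v_2 < v_3 < v_4 < v_5 < v_6 < v_7 < v_8 < v_9 and write every simplex with vertices in increasing order. Then dim K = 3 and the simplices of K are:

  0-simplices (10): [v_0], [v_1], [v_2], [v_3], [v_4], [v_5], [v_6], [v_7], [v_8], [v_9]
  1-simplices (23): (23 of them)
  2-simplices (12): (12 of them)
  3-simplices (1): [v_1,v_3,v_7,v_8]

giving chain groups C_0 ≅ Z^10, C_1 ≅ Z^23, C_2 ≅ Z^12, C_3 ≅ Z^1.

The boundary map ∂_1: C_1 → C_0 is given by ∂[p,q] = [q] − [p].
The resulting 10×23 matrix has rank 9, and its Smith normal form has invariant factors (1,1,1,1,1,1,1,1,1).

The boundary map ∂_2: C_2 → C_1 maps a triangle to the signed sum of its edges. For instance
  ∂[v_4,v_5,v_8] = [v_5,v_8] − [v_4,v_8] + [v_4,v_5],
  ∂[v_3,v_5,v_8] = [v_5,v_8] − [v_3,v_8] + [v_3,v_5].
This gives a 23×12 integer matrix of rank 11; reducing to Smith normal form yields diagonal entries (1,1,1,1,1,1,1,1,1,1,1).

Boundary ∂_3: C_3 → C_2 sends each 3-simplex σ to the alternating sum Σ_i (−1)^i (σ with its i-th vertex removed). For instance
  ∂[v_1,v_3,v_7,v_8] = [v_3,v_7,v_8] − [v_1,v_7,v_8] + [v_1,v_3,v_8] − [v_1,v_3,v_7].
This gives a 12×1 integer matrix of rank 1; reducing to Smith normal form yields diagonal entries (1).

From H_k ≅ ker(∂_k) / im(∂_{k+1}) we obtain:

  H_0: rank C_0 − rank ∂_1 = 10 − 9 = 1, and the invariant factors of ∂_1 are all 1, so H_0 ≅ Z.
  H_1: rank ker ∂_1 − rank ∂_2 = (23 − 9) − 11 = 3, and the invariant factors of ∂_2 are all 1, so H_1 ≅ Z^3.
  H_2: rank ker ∂_2 − rank ∂_3 = (12 − 11) − 1 = 0, and the invariant factors of ∂_3 are all 1, so H_2 ≅ 0.
  H_3: rank ker ∂_3 − rank ∂_4 = (1 − 1) − 0 = 0, and there is no ∂_4, so H_3 ≅ 0.

As a check, the Euler characteristic is 10 − 23 + 12 − 1 = -2, which agrees with 1 − 3 + 0 − 0 = -2.

H_0 ≅ Z,  H_1 ≅ Z^3,  H_2 = 0,  H_3 = 0.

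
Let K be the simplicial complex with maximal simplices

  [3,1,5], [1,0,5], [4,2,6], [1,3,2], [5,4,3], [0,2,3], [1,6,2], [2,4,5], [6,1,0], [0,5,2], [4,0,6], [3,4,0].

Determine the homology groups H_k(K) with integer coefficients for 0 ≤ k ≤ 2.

H_0 ≅ Z,  H_1 ≅ Z_2,  H_2 = 0.

Take the total order 0 < 1 < 2 < 3 < 4 < 5 < 6 on the vertex set. Then K (dimension 2) consists of the simplices:

  0-simplices (7): [0], [1], [2], [3], [4], [5], [6]
  1-simplices (18): [0,1], [0,2], [0,3], [0,4], [0,5], [0,6], [1,2], [1,3], [1,5], [1,6], [2,3], [2,4], [2,5], [2,6], [3,4], [3,5], [4,5], [4,6]
  2-simplices (12): [0,1,5], [0,1,6], [0,2,3], [0,2,5], [0,3,4], [0,4,6], [1,2,3], [1,2,6], [1,3,5], [2,4,5], [2,4,6], [3,4,5]

giving chain groups C_0 ≅ Z^7, C_1 ≅ Z^18, C_2 ≅ Z^12.

The boundary map ∂_1: C_1 → C_0 maps an edge to its endpoints' difference, ∂[p,q] = q − p.
The resulting 7×18 matrix has rank 6, and its Smith normal form has invariant factors (1,1,1,1,1,1).

The boundary map ∂_2: C_2 → C_1 acts by ∂[p,q,r] = [q,r] − [p,r] + [p,q]. For instance
  ∂[3,4,5] = [4,5] − [3,5] + [3,4],
  ∂[0,1,6] = [1,6] − [0,6] + [0,1].
The resulting 18×12 matrix has rank 12, and its Smith normal form has invariant factors (1,1,1,1,1,1,1,1,1,1,1,2).

Reading off H_k = ker ∂_k / im ∂_{k+1}:

  H_0: rank C_0 − rank ∂_1 = 7 − 6 = 1, and the invariant factors of ∂_1 are all 1, so H_0 = Z.
  H_1: rank ker ∂_1 − rank ∂_2 = (18 − 6) − 12 = 0, and ∂_2 has invariant factor 2 > 1, so H_1 = Z_2.
  H_2: rank ker ∂_2 − rank ∂_3 = (12 − 12) − 0 = 0, and there is no ∂_3, so H_2 = 0.

As a check, the Euler characteristic is 7 − 18 + 12 = 1, which agrees with 1 − 0 + 0 = 1.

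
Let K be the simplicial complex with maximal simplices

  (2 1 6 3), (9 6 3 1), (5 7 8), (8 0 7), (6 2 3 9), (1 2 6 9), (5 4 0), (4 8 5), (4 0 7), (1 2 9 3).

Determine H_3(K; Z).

H_3 ≅ Z.

We work with the vertex ordering 0 < 1 < 2 < 3 < 4 < 5 < 6 < 7 < 8 < 9. The simplices of K, each written with vertices in increasing order, are:

  0-simplices (10): [0], [1], [2], [3], [4], [5], [6], [7], [8], [9]
  1-simplices (20): [0,4], [0,5], [0,7], [0,8], [1,2], [1,3], [1,6], [1,9], [2,3], [2,6], [2,9], [3,6], [3,9], [4,5], [4,7], [4,8], [5,7], [5,8], [6,9], [7,8]
  2-simplices (15): [0,4,5], [0,4,7], [0,7,8], [1,2,3], [1,2,6], [1,2,9], [1,3,6], [1,3,9], [1,6,9], [2,3,6], [2,3,9], [2,6,9], [3,6,9], [4,5,8], [5,7,8]
  3-simplices (5): [1,2,3,6], [1,2,3,9], [1,2,6,9], [1,3,6,9], [2,3,6,9]

so the chain groups are C_0 ≅ Z^10, C_1 ≅ Z^20, C_2 ≅ Z^15, C_3 ≅ Z^5.

Boundary ∂_1: C_1 → C_0 is given by ∂[p,q] = [q] − [p].
The resulting 10×20 matrix has rank 8, and its Smith normal form has invariant factors (1,1,1,1,1,1,1,1).

The boundary map ∂_2: C_2 → C_1 sends each 2-simplex [p,q,r] to [q,r] − [p,r] + [p,q]. For instance
  ∂[2,3,9] = [3,9] − [2,9] + [2,3],
  ∂[0,7,8] = [7,8] − [0,8] + [0,7].
The 20×15 boundary matrix has rank 11 and Smith normal form diag(1,1,1,1,1,1,1,1,1,1,1).

The boundary map ∂_3: C_3 → C_2 sends each 3-simplex σ to the alternating sum Σ_i (−1)^i (σ with its i-th vertex removed). For instance
  ∂[1,2,3,9] = [2,3,9] − [1,3,9] + [1,2,9] − [1,2,3],
  ∂[1,2,3,6] = [2,3,6] − [1,3,6] + [1,2,6] − [1,2,3].
The resulting 15×5 matrix has rank 4, and its Smith normal form has invariant factors (1,1,1,1).

From H_k ≅ ker(∂_k) / im(∂_{k+1}) we obtain:

  H_3: rank ker ∂_3 − rank ∂_4 = (5 − 4) − 0 = 1, and there is no ∂_4, so H_3 ≅ Z.

(K is a triangulation of the disjoint union of the Möbius band and the 3-sphere S^3.)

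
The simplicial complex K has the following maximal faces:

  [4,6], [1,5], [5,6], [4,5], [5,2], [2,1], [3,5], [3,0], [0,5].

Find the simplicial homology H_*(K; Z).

H_0 = Z,  H_1 = Z^3.

Order the vertices as 0 < 1 < 2 < 3 < 4 < 5 < 6. Listing each simplex with vertices in this order, K has dimension 1 with simplices:

  0-simplices (7): [0], [1], [2], [3], [4], [5], [6]
  1-simplices (9): [0,3], [0,5], [1,2], [1,5], [2,5], [3,5], [4,5], [4,6], [5,6]

giving chain groups C_0 ≅ Z^7, C_1 ≅ Z^9.

Boundary ∂_1: C_1 → C_0 maps an edge to its endpoints' difference, ∂[p,q] = q − p. For instance
  ∂[0,3] = [3] − [0].
The resulting 7×9 matrix has rank 6, and its Smith normal form has invariant factors (1,1,1,1,1,1).

From H_k ≅ ker(∂_k) / im(∂_{k+1}) we obtain:

  H_0: rank C_0 − rank ∂_1 = 7 − 6 = 1, and the invariant factors of ∂_1 are all 1, so H_0 ≅ Z.
  H_1: rank ker ∂_1 − rank ∂_2 = (9 − 6) − 0 = 3, and there is no ∂_2, so H_1 ≅ Z^3.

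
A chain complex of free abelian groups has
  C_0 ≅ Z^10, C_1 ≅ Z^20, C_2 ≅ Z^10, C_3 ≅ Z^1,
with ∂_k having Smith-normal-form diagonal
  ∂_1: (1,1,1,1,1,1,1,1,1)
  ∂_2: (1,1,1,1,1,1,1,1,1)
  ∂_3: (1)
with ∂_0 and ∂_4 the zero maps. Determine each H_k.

H_0: b_0 = 10 − 0 − 9 = 1; torsion from ∂_1 factors > 1: none. So H_0 = Z.
H_1: b_1 = 20 − 9 − 9 = 2; torsion from ∂_2 factors > 1: none. So H_1 = Z^2.
H_2: b_2 = 10 − 9 − 1 = 0; torsion from ∂_3 factors > 1: none. So H_2 = 0.
H_3: b_3 = 1 − 1 − 0 = 0; torsion from ∂_4 factors > 1: none. So H_3 = 0.

H_0 = Z,  H_1 = Z^2,  H_2 = 0,  H_3 = 0.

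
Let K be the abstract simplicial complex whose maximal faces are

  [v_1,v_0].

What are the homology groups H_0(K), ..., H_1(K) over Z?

Order the vertices as v_0 < v_1. Listing each simplex with vertices in this order, K has dimension 1 with simplices:

  0-simplices (2): [v_0], [v_1]
  1-simplices (1): [v_0,v_1]

giving chain groups C_0 ≅ Z^2, C_1 ≅ Z^1.

Boundary ∂_1: C_1 → C_0 is given by ∂[p,q] = [q] − [p]. For instance
  ∂[v_0,v_1] = [v_1] − [v_0].
This gives a 2×1 integer matrix of rank 1; reducing to Smith normal form yields diagonal entries (1).

Computing H_k = (kernel of ∂_k) / (image of ∂_{k+1}):

  H_0: rank C_0 − rank ∂_1 = 2 − 1 = 1, and the invariant factors of ∂_1 are all 1, so H_0 = Z.
  H_1: rank ker ∂_1 − rank ∂_2 = (1 − 1) − 0 = 0, and there is no ∂_2, so H_1 = 0.

H_0 ≅ Z,  H_1 = 0.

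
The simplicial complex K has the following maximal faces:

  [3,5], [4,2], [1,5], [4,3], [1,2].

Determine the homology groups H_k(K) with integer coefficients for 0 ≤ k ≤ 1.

Take the total order 1 < 2 < 3 < 4 < 5 on the vertex set. Then K (dimension 1) consists of the simplices:

  0-simplices (5): [1], [2], [3], [4], [5]
  1-simplices (5): [1,2], [1,5], [2,4], [3,4], [3,5]

Hence C_0 ≅ Z^5, C_1 ≅ Z^5.

∂_1: C_1 → C_0 sends each edge [p,q] (with p < q) to q − p. For instance
  ∂[3,4] = [4] − [3].
This gives a 5×5 integer matrix of rank 4; reducing to Smith normal form yields diagonal entries (1,1,1,1).

From H_k ≅ ker(∂_k) / im(∂_{k+1}) we obtain:

  H_0: rank C_0 − rank ∂_1 = 5 − 4 = 1, and the invariant factors of ∂_1 are all 1, so H_0 = Z.
  H_1: rank ker ∂_1 − rank ∂_2 = (5 − 4) − 0 = 1, and there is no ∂_2, so H_1 = Z.

H_0 ≅ Z,  H_1 ≅ Z.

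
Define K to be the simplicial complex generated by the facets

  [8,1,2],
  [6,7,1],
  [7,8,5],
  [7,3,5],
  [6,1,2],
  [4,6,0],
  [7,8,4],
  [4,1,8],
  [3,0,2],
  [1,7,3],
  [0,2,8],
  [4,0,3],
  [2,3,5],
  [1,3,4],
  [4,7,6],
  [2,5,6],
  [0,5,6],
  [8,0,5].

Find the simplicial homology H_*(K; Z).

We work with the vertex ordering 0 < 1 < 2 < 3 < 4 < 5 < 6 < 7 < 8. The simplices of K, each written with vertices in increasing order, are:

  0-simplices (9): [0], [1], [2], [3], [4], [5], [6], [7], [8]
  1-simplices (27): (27 of them)
  2-simplices (18): [0,2,3], [0,2,8], [0,3,4], [0,4,6], [0,5,6], [0,5,8], [1,2,6], [1,2,8], [1,3,4], [1,3,7], [1,4,8], [1,6,7], [2,3,5], [2,5,6], [3,5,7], [4,6,7], [4,7,8], [5,7,8]

giving chain groups C_0 ≅ Z^9, C_1 ≅ Z^27, C_2 ≅ Z^18.

The boundary map ∂_1: C_1 → C_0 maps an edge to its endpoints' difference, ∂[p,q] = q − p.
As a 9×27 matrix over Z this has rank 8, with invariant factors (1,1,1,1,1,1,1,1).

The boundary map ∂_2: C_2 → C_1 sends each 2-simplex [p,q,r] to [q,r] − [p,r] + [p,q]. For instance
  ∂[0,4,6] = [4,6] − [0,6] + [0,4],
  ∂[1,6,7] = [6,7] − [1,7] + [1,6].
This gives a 27×18 integer matrix of rank 18; reducing to Smith normal form yields diagonal entries (1,1,1,1,1,1,1,1,1,1,1,1,1,1,1,1,1,2).

Computing H_k = (kernel of ∂_k) / (image of ∂_{k+1}):

  H_0: rank C_0 − rank ∂_1 = 9 − 8 = 1, and the invariant factors of ∂_1 are all 1, so H_0 = Z.
  H_1: rank ker ∂_1 − rank ∂_2 = (27 − 8) − 18 = 1, and ∂_2 has invariant factor 2 > 1, so H_1 = Z × Z/2.
  H_2: rank ker ∂_2 − rank ∂_3 = (18 − 18) − 0 = 0, and there is no ∂_3, so H_2 = 0.

As a check, the Euler characteristic is 9 − 27 + 18 = 0, which agrees with 1 − 1 + 0 = 0.

H_0 = Z,  H_1 = Z × Z/2,  H_2 = 0.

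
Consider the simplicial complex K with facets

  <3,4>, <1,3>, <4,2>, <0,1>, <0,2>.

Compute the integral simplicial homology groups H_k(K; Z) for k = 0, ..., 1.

H_0 ≅ Z,  H_1 ≅ Z.

We work with the vertex ordering 0 < 1 < 2 < 3 < 4. The simplices of K, each written with vertices in increasing order, are:

  0-simplices (5): [0], [1], [2], [3], [4]
  1-simplices (5): [0,1], [0,2], [1,3], [2,4], [3,4]

Hence C_0 ≅ Z^5, C_1 ≅ Z^5.

Boundary ∂_1: C_1 → C_0 is given by ∂[p,q] = [q] − [p]. For instance
  ∂[3,4] = [4] − [3].
This gives a 5×5 integer matrix of rank 4; reducing to Smith normal form yields diagonal entries (1,1,1,1).

Computing H_k = (kernel of ∂_k) / (image of ∂_{k+1}):

  H_0: rank C_0 − rank ∂_1 = 5 − 4 = 1, and the invariant factors of ∂_1 are all 1, so H_0 ≅ Z.
  H_1: rank ker ∂_1 − rank ∂_2 = (5 − 4) − 0 = 1, and there is no ∂_2, so H_1 ≅ Z.

(K is a triangulation of the circle S^1.)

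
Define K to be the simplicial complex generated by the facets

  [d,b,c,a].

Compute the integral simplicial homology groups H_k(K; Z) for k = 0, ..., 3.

Take the total order a < b < c < d on the vertex set. Then K (dimension 3) consists of the simplices:

  0-simplices (4): a, b, c, d
  1-simplices (6): ab, ac, ad, bc, bd, cd
  2-simplices (4): abc, abd, acd, bcd
  3-simplices (1): abcd

Hence C_0 ≅ Z^4, C_1 ≅ Z^6, C_2 ≅ Z^4, C_3 ≅ Z^1.

∂_1: C_1 → C_0 maps an edge to its endpoints' difference, ∂[p,q] = q − p. For instance
  ∂ad = d − a.
This gives a 4×6 integer matrix of rank 3; reducing to Smith normal form yields diagonal entries (1,1,1).

Boundary ∂_2: C_2 → C_1 maps a triangle to the signed sum of its edges. For instance
  ∂bcd = cd − bd + bc,
  ∂acd = cd − ad + ac.
This gives a 6×4 integer matrix of rank 3; reducing to Smith normal form yields diagonal entries (1,1,1).

The boundary map ∂_3: C_3 → C_2 sends each 3-simplex σ to the alternating sum Σ_i (−1)^i (σ with its i-th vertex removed). For instance
  ∂abcd = bcd − acd + abd − abc.
The resulting 4×1 matrix has rank 1, and its Smith normal form has invariant factors (1).

Reading off H_k = ker ∂_k / im ∂_{k+1}:

  H_0: rank C_0 − rank ∂_1 = 4 − 3 = 1, and the invariant factors of ∂_1 are all 1, so H_0 = Z.
  H_1: rank ker ∂_1 − rank ∂_2 = (6 − 3) − 3 = 0, and the invariant factors of ∂_2 are all 1, so H_1 = 0.
  H_2: rank ker ∂_2 − rank ∂_3 = (4 − 3) − 1 = 0, and the invariant factors of ∂_3 are all 1, so H_2 = 0.
  H_3: rank ker ∂_3 − rank ∂_4 = (1 − 1) − 0 = 0, and there is no ∂_4, so H_3 = 0.

H_0 ≅ Z,  H_1 = 0,  H_2 = 0,  H_3 = 0.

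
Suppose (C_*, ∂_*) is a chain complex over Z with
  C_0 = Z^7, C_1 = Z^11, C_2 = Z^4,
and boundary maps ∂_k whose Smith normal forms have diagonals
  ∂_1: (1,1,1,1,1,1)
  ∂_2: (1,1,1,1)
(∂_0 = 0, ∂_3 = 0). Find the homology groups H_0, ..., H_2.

H_0: b_0 = 7 − 0 − 6 = 1; torsion from ∂_1 factors > 1: none. So H_0 = Z.
H_1: b_1 = 11 − 6 − 4 = 1; torsion from ∂_2 factors > 1: none. So H_1 = Z.
H_2: b_2 = 4 − 4 − 0 = 0; torsion from ∂_3 factors > 1: none. So H_2 = 0.

H_0 = Z,  H_1 = Z,  H_2 = 0.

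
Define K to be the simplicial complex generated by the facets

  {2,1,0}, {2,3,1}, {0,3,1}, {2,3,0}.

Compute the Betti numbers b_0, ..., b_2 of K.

b_0 = 1, b_1 = 0, b_2 = 1.

Take the total order 0 < 1 < 2 < 3 on the vertex set. Then K (dimension 2) consists of the simplices:

  0-simplices (4): [0], [1], [2], [3]
  1-simplices (6): [0,1], [0,2], [0,3], [1,2], [1,3], [2,3]
  2-simplices (4): [0,1,2], [0,1,3], [0,2,3], [1,2,3]

giving chain groups C_0 ≅ Z^4, C_1 ≅ Z^6, C_2 ≅ Z^4.

Boundary ∂_1: C_1 → C_0 maps an edge to its endpoints' difference, ∂[p,q] = q − p.
This gives a 4×6 integer matrix of rank 3; reducing to Smith normal form yields diagonal entries (1,1,1).

Boundary ∂_2: C_2 → C_1 maps a triangle to the signed sum of its edges. For instance
  ∂[0,1,2] = [1,2] − [0,2] + [0,1],
  ∂[0,2,3] = [2,3] − [0,3] + [0,2].
As a 6×4 matrix over Z this has rank 3, with invariant factors (1,1,1).

From H_k ≅ ker(∂_k) / im(∂_{k+1}) we obtain:

  H_0: rank C_0 − rank ∂_1 = 4 − 3 = 1, and the invariant factors of ∂_1 are all 1, so H_0 = Z.
  H_1: rank ker ∂_1 − rank ∂_2 = (6 − 3) − 3 = 0, and the invariant factors of ∂_2 are all 1, so H_1 = 0.
  H_2: rank ker ∂_2 − rank ∂_3 = (4 − 3) − 0 = 1, and there is no ∂_3, so H_2 = Z.

As a check, the Euler characteristic is 4 − 6 + 4 = 2, which agrees with 1 − 0 + 1 = 2.

Hence the Betti numbers are b_0 = 1, b_1 = 0, b_2 = 1.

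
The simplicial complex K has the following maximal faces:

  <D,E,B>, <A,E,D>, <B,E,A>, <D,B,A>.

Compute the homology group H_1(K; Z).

Take the total order A < B < D < E on the vertex set. Then K (dimension 2) consists of the simplices:

  0-simplices (4): A, B, D, E
  1-simplices (6): AB, AD, AE, BD, BE, DE
  2-simplices (4): ABD, ABE, ADE, BDE

giving chain groups C_0 ≅ Z^4, C_1 ≅ Z^6, C_2 ≅ Z^4.

∂_1: C_1 → C_0 sends each edge [p,q] (with p < q) to q − p. For instance
  ∂BE = E − B.
The resulting 4×6 matrix has rank 3, and its Smith normal form has invariant factors (1,1,1).

∂_2: C_2 → C_1 acts by ∂[p,q,r] = [q,r] − [p,r] + [p,q]. For instance
  ∂ABD = BD − AD + AB,
  ∂BDE = DE − BE + BD.
The resulting 6×4 matrix has rank 3, and its Smith normal form has invariant factors (1,1,1).

Reading off H_k = ker ∂_k / im ∂_{k+1}:

  H_1: rank ker ∂_1 − rank ∂_2 = (6 − 3) − 3 = 0, and the invariant factors of ∂_2 are all 1, so H_1 = 0.

(K is a triangulation of the 2-sphere S^2.)

H_1 = 0.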